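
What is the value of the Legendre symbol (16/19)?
(16/19) = 16^{9} mod 19 = 1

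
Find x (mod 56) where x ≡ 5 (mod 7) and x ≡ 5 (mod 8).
M = 7 × 8 = 56. M₁ = 8, y₁ ≡ 1 (mod 7). M₂ = 7, y₂ ≡ 7 (mod 8). x = 5×8×1 + 5×7×7 ≡ 5 (mod 56)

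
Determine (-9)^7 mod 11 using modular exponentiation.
By repeated squaring (mod 11): (-9)^{1}≡2, (-9)^{2}≡4, (-9)^{4}≡5. Then (-9)^{7} = (-9)^{4+2+1} ≡ 5 × 4 × 2 ≡ 7 (mod 11)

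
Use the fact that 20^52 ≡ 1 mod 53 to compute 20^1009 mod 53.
By Fermat: 20^{52} ≡ 1 mod 53. 1009 ≡ 21 mod 52. So 20^{1009} ≡ 20^{21} ≡ 39 mod 53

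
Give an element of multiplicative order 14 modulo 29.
4 has order 14 mod 29 since 4^{14} ≡ 1 (mod 29) and no smaller power works.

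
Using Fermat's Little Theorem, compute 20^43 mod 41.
By Fermat: 20^{40} ≡ 1 mod 41. So 20^{43} = 20^{40} · 20^{3} ≡ 20^{3} ≡ 5 mod 41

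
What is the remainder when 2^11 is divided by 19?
By repeated squaring mod 19: 2^{1}≡2, 2^{2}≡4, 2^{4}≡16, 2^{8}≡9. Then 2^{11} = 2^{8+2+1} ≡ 9 × 4 × 2 ≡ 15 mod 19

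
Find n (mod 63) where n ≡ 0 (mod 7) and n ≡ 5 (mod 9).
M = 7 × 9 = 63. M₁ = 9, y₁ ≡ 4 (mod 7). M₂ = 7, y₂ ≡ 4 (mod 9). n = 0×9×4 + 5×7×4 ≡ 14 (mod 63)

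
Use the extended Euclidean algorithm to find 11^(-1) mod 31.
Extended GCD: 11(-14) + 31(5) = 1. So 11^(-1) ≡ -14 ≡ 17 (mod 31). Verify: 11 × 17 = 187 ≡ 1 (mod 31)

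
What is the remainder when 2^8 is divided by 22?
By repeated squaring (mod 22): 2^{1}≡2, 2^{2}≡4, 2^{4}≡16, 2^{8}≡14. So 2^{8} ≡ 14 (mod 22)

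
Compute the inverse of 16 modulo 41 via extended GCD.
Extended GCD: 16(18) + 41(-7) = 1. So 16^(-1) ≡ 18 (mod 41). Verify: 16 × 18 = 288 ≡ 1 (mod 41)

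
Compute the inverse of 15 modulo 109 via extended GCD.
Extended GCD: 15(-29) + 109(4) = 1. So 15^(-1) ≡ -29 ≡ 80 mod 109. Verify: 15 × 80 = 1200 ≡ 1 mod 109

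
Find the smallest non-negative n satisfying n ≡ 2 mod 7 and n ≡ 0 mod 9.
M = 7 × 9 = 63. M₁ = 9, y₁ ≡ 4 mod 7. M₂ = 7, y₂ ≡ 4 mod 9. n = 2×9×4 + 0×7×4 ≡ 9 mod 63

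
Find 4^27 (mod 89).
By repeated squaring (mod 89): 4^{1}≡4, 4^{2}≡16, 4^{4}≡78, 4^{8}≡32, 4^{16}≡45. Then 4^{27} = 4^{16+8+2+1} ≡ 45 × 32 × 16 × 4 ≡ 45 (mod 89)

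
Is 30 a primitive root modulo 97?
30^{32} ≡ 1 (mod 97) and 32 < 96, so ord_97(30) = 32 ≠ 96 and 30 is not a primitive root.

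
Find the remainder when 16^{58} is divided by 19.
By Fermat: 16^{18} ≡ 1 mod 19. 58 = 3×18 + 4. So 16^{58} ≡ 16^{4} ≡ 5 mod 19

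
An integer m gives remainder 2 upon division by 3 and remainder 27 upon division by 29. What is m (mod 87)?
M = 3 × 29 = 87. M₁ = 29, y₁ ≡ 2 (mod 3). M₂ = 3, y₂ ≡ 10 (mod 29). m = 2×29×2 + 27×3×10 ≡ 56 (mod 87)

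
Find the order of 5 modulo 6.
Powers of 5 mod 6: 5^1≡5, 5^2≡1. So the order of 5 is 2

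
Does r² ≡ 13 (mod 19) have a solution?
By Euler's criterion: 13^{9} ≡ 18 (mod 19). Since this equals -1 (≡ 18), 13 is not a QR.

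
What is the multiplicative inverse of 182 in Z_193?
Since 193 is prime, by Fermat 182^(-1) ≡ 182^{191} ≡ 35 (mod 193). Verify: 182 × 35 = 6370 ≡ 1 (mod 193)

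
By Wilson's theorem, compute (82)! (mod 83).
By Wilson's theorem, (82)! ≡ -1 ≡ 82 (mod 83)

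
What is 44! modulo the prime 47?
(46)! = (44)! × (45) × (46) ≡ -1 mod 47. So (44)! ≡ -1 × [(46)(45)]^(-1) ≡ 23 mod 47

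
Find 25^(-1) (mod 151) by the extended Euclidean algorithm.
Extended GCD: 25(-6) + 151(1) = 1. So 25^(-1) ≡ -6 ≡ 145 (mod 151). Verify: 25 × 145 = 3625 ≡ 1 (mod 151)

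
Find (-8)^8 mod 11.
By repeated squaring mod 11: (-8)^{1}≡3, (-8)^{2}≡9, (-8)^{4}≡4, (-8)^{8}≡5. So (-8)^{8} ≡ 5 mod 11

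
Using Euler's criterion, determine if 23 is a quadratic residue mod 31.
By Euler's criterion: 23^{15} ≡ 30 mod 31. Since this equals -1 (≡ 30), 23 is not a QR.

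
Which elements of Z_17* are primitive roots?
There are φ(16) = 8 primitive roots mod 17: {3, 5, 6, 7, 10, 11, 12, 14}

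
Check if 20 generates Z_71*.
20^{7} ≡ 1 mod 71 and 7 < 70, so ord_71(20) = 7 ≠ 70 and 20 is not a primitive root.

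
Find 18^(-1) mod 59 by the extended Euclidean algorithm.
Extended GCD: 18(23) + 59(-7) = 1. So 18^(-1) ≡ 23 mod 59. Verify: 18 × 23 = 414 ≡ 1 mod 59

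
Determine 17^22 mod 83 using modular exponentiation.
By repeated squaring mod 83: 17^{1}≡17, 17^{2}≡40, 17^{4}≡23, 17^{8}≡31, 17^{16}≡48. Then 17^{22} = 17^{16+4+2} ≡ 48 × 23 × 40 ≡ 4 mod 83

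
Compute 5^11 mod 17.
By repeated squaring (mod 17): 5^{1}≡5, 5^{2}≡8, 5^{4}≡13, 5^{8}≡16. Then 5^{11} = 5^{8+2+1} ≡ 16 × 8 × 5 ≡ 11 (mod 17)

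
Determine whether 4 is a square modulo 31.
By Euler's criterion: 4^{15} ≡ 1 mod 31. Since this equals 1, 4 is a QR.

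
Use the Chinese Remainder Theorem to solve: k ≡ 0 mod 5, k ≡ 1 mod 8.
M = 5 × 8 = 40. M₁ = 8, y₁ ≡ 2 mod 5. M₂ = 5, y₂ ≡ 5 mod 8. k = 0×8×2 + 1×5×5 ≡ 25 mod 40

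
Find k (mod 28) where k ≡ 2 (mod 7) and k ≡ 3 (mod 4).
M = 7 × 4 = 28. M₁ = 4, y₁ ≡ 2 (mod 7). M₂ = 7, y₂ ≡ 3 (mod 4). k = 2×4×2 + 3×7×3 ≡ 23 (mod 28)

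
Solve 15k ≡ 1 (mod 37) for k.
Since 37 is prime, by Fermat 15^(-1) ≡ 15^{35} ≡ 5 (mod 37). Verify: 15 × 5 = 75 ≡ 1 (mod 37)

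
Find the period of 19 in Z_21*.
Powers of 19 mod 21: 19^1≡19, 19^2≡4, 19^3≡13, 19^4≡16, 19^5≡10, 19^6≡1. ord_21(19) = 6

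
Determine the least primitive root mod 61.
g = 2. For each prime q|60: 2^{30}≡60, 2^{20}≡47, 2^{12}≡9, none ≡ 1, so ord_61(2) = 60 and 2 is a primitive root.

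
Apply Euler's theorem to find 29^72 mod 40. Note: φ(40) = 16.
By Euler: 29^{16} ≡ 1 mod 40 since gcd(29, 40) = 1. 72 = 4×16 + 8. So 29^{72} ≡ 29^{8} ≡ 1 mod 40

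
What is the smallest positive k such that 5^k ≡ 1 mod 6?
Powers of 5 mod 6: 5^1≡5, 5^2≡1. ord_6(5) = 2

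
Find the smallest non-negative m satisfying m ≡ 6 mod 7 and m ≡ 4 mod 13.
M = 7 × 13 = 91. M₁ = 13, y₁ ≡ 6 mod 7. M₂ = 7, y₂ ≡ 2 mod 13. m = 6×13×6 + 4×7×2 ≡ 69 mod 91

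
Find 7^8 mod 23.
By repeated squaring mod 23: 7^{1}≡7, 7^{2}≡3, 7^{4}≡9, 7^{8}≡12. So 7^{8} ≡ 12 mod 23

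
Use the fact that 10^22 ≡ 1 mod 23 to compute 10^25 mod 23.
By Fermat: 10^{22} ≡ 1 mod 23. So 10^{25} = 10^{22} · 10^{3} ≡ 10^{3} ≡ 11 mod 23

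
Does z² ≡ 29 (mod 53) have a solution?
By Euler's criterion: 29^{26} ≡ 1 (mod 53). Since this equals 1, 29 is a QR.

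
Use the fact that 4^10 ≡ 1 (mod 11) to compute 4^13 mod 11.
By Fermat: 4^{10} ≡ 1 (mod 11). So 4^{13} = 4^{10} · 4^{3} ≡ 4^{3} ≡ 9 (mod 11)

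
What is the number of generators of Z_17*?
A prime p has φ(p-1) primitive roots; here φ(16) = 8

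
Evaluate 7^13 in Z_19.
By repeated squaring (mod 19): 7^{1}≡7, 7^{2}≡11, 7^{4}≡7, 7^{8}≡11. Then 7^{13} = 7^{8+4+1} ≡ 11 × 7 × 7 ≡ 7 (mod 19)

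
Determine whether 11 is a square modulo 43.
By Euler's criterion: 11^{21} ≡ 1 (mod 43). Since this equals 1, 11 is a QR.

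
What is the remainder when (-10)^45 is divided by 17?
Using Fermat: (-10)^{16} ≡ 1 mod 17. 45 ≡ 13 mod 16. So (-10)^{45} ≡ (-10)^{13} ≡ 6 mod 17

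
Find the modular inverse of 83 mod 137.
Since 137 is prime, by Fermat 83^(-1) ≡ 83^{135} ≡ 104 (mod 137). Verify: 83 × 104 = 8632 ≡ 1 (mod 137)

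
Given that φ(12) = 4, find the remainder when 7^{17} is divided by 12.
By Euler: 7^{4} ≡ 1 (mod 12) since gcd(7, 12) = 1. 17 = 4×4 + 1. So 7^{17} ≡ 7^{1} ≡ 7 (mod 12)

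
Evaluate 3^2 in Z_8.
3^{2} = 9 ≡ 1 mod 8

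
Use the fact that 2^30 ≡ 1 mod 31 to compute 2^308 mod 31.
By Fermat: 2^{30} ≡ 1 mod 31. 308 ≡ 8 mod 30. So 2^{308} ≡ 2^{8} ≡ 8 mod 31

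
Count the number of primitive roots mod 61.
Number of primitive roots mod 61 = φ(p-1) = φ(60) = 16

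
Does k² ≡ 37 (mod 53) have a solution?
By Euler's criterion: 37^{26} ≡ 1 (mod 53). Since this equals 1, 37 is a QR.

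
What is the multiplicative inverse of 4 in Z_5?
Since 5 is prime, by Fermat 4^(-1) ≡ 4^{3} ≡ 4 mod 5. Verify: 4 × 4 = 16 ≡ 1 mod 5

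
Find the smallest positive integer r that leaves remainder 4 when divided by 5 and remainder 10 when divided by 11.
M = 5 × 11 = 55. M₁ = 11, y₁ ≡ 1 (mod 5). M₂ = 5, y₂ ≡ 9 (mod 11). r = 4×11×1 + 10×5×9 ≡ 54 (mod 55)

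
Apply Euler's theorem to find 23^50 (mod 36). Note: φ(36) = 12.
By Euler: 23^{12} ≡ 1 (mod 36) since gcd(23, 36) = 1. 50 = 4×12 + 2. So 23^{50} ≡ 23^{2} ≡ 25 (mod 36)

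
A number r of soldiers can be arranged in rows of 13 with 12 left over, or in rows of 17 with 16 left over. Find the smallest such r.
M = 13 × 17 = 221. M₁ = 17, y₁ ≡ 10 (mod 13). M₂ = 13, y₂ ≡ 4 (mod 17). r = 12×17×10 + 16×13×4 ≡ 220 (mod 221)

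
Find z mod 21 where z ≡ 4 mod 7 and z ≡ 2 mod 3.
M = 7 × 3 = 21. M₁ = 3, y₁ ≡ 5 mod 7. M₂ = 7, y₂ ≡ 1 mod 3. z = 4×3×5 + 2×7×1 ≡ 11 mod 21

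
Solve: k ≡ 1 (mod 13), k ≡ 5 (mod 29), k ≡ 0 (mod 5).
M = 13 × 29 × 5 = 1885. M₁ = 145, y₁ ≡ 7 (mod 13). M₂ = 65, y₂ ≡ 25 (mod 29). M₃ = 377, y₃ ≡ 3 (mod 5). k = 1×145×7 + 5×65×25 + 0×377×3 ≡ 1600 (mod 1885)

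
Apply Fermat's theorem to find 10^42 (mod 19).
By Fermat: 10^{18} ≡ 1 (mod 19). 42 = 2×18 + 6. So 10^{42} ≡ 10^{6} ≡ 11 (mod 19)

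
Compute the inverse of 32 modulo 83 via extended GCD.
Extended GCD: 32(13) + 83(-5) = 1. So 32^(-1) ≡ 13 mod 83. Verify: 32 × 13 = 416 ≡ 1 mod 83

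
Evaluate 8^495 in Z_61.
Using Fermat: 8^{60} ≡ 1 (mod 61). 495 ≡ 15 (mod 60). So 8^{495} ≡ 8^{15} ≡ 50 (mod 61)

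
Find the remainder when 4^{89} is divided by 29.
By Fermat: 4^{28} ≡ 1 mod 29. 89 = 3×28 + 5. So 4^{89} ≡ 4^{5} ≡ 9 mod 29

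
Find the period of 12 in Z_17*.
Powers of 12 mod 17: 12^1≡12, 12^2≡8, 12^3≡11, 12^4≡13, 12^5≡3, 12^6≡2, 12^7≡7, 12^8≡16, 12^9≡5, 12^10≡9, 12^11≡6, 12^12≡4, 12^13≡14, 12^14≡15, 12^15≡10, 12^16≡1. Order = 16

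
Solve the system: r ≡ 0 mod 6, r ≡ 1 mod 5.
M = 6 × 5 = 30. M₁ = 5, y₁ ≡ 5 mod 6. M₂ = 6, y₂ ≡ 1 mod 5. r = 0×5×5 + 1×6×1 ≡ 6 mod 30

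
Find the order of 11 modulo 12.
Powers of 11 mod 12: 11^1≡11, 11^2≡1. Order = 2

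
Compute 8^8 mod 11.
By repeated squaring mod 11: 8^{1}≡8, 8^{2}≡9, 8^{4}≡4, 8^{8}≡5. So 8^{8} ≡ 5 mod 11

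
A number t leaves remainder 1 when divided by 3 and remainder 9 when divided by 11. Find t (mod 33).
M = 3 × 11 = 33. M₁ = 11, y₁ ≡ 2 (mod 3). M₂ = 3, y₂ ≡ 4 (mod 11). t = 1×11×2 + 9×3×4 ≡ 31 (mod 33)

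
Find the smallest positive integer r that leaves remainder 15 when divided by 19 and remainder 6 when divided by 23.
M = 19 × 23 = 437. M₁ = 23, y₁ ≡ 5 (mod 19). M₂ = 19, y₂ ≡ 17 (mod 23). r = 15×23×5 + 6×19×17 ≡ 167 (mod 437)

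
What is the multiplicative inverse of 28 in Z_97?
Since 97 is prime, by Fermat 28^(-1) ≡ 28^{95} ≡ 52 (mod 97). Verify: 28 × 52 = 1456 ≡ 1 (mod 97)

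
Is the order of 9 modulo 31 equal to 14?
Powers of 9 mod 31: 9^1≡9, 9^2≡19, 9^3≡16, 9^4≡20, 9^5≡25, 9^6≡8, 9^7≡10, 9^8≡28, 9^9≡4, 9^10≡5, 9^11≡14, 9^12≡2, 9^13≡18, 9^14≡7, 9^15≡1. 9^14≡7≢1, so ord ≠ 14. No, the actual order is 15.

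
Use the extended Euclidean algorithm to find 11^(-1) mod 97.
Extended GCD: 11(-44) + 97(5) = 1. So 11^(-1) ≡ -44 ≡ 53 mod 97. Verify: 11 × 53 = 583 ≡ 1 mod 97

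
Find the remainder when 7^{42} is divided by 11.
By Fermat: 7^{10} ≡ 1 mod 11. 42 = 4×10 + 2. So 7^{42} ≡ 7^{2} ≡ 5 mod 11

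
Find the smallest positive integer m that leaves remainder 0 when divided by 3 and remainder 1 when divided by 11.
M = 3 × 11 = 33. M₁ = 11, y₁ ≡ 2 mod 3. M₂ = 3, y₂ ≡ 4 mod 11. m = 0×11×2 + 1×3×4 ≡ 12 mod 33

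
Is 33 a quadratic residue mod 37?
By Euler's criterion: 33^{18} ≡ 1 (mod 37). Since this equals 1, 33 is a QR.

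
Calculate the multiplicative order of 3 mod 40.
Powers of 3 mod 40: 3^1≡3, 3^2≡9, 3^3≡27, 3^4≡1. Order = 4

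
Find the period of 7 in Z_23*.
Powers of 7 mod 23: 7^1≡7, 7^2≡3, 7^3≡21, 7^4≡9, 7^5≡17, 7^6≡4, 7^7≡5, 7^8≡12, 7^9≡15, 7^10≡13, 7^11≡22, 7^12≡16, 7^13≡20, 7^14≡2, 7^15≡14, 7^16≡6, 7^17≡19, 7^18≡18, 7^19≡11, 7^20≡8, 7^21≡10, 7^22≡1. Order = 22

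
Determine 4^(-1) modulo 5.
Since 5 is prime, by Fermat 4^(-1) ≡ 4^{3} ≡ 4 (mod 5). Verify: 4 × 4 = 16 ≡ 1 (mod 5)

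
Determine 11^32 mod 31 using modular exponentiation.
Using Fermat: 11^{30} ≡ 1 mod 31. 32 ≡ 2 mod 30. So 11^{32} ≡ 11^{2} ≡ 28 mod 31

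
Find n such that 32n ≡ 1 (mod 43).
Since 43 is prime, by Fermat 32^(-1) ≡ 32^{41} ≡ 39 (mod 43). Verify: 32 × 39 = 1248 ≡ 1 (mod 43)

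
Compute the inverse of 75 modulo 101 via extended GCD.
Extended GCD: 75(-35) + 101(26) = 1. So 75^(-1) ≡ -35 ≡ 66 mod 101. Verify: 75 × 66 = 4950 ≡ 1 mod 101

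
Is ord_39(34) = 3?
Powers of 34 mod 39: 34^1≡34, 34^2≡25, 34^3≡31, 34^4≡1. 34^3≡31≢1, so ord ≠ 3. No, the actual order is 4.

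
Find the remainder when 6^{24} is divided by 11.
By Fermat: 6^{10} ≡ 1 (mod 11). 24 = 2×10 + 4. So 6^{24} ≡ 6^{4} ≡ 9 (mod 11)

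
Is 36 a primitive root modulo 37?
36^{2} ≡ 1 mod 37 and 2 < 36, so ord_37(36) = 2 ≠ 36 and 36 is not a primitive root.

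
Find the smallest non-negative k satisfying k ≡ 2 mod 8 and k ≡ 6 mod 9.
M = 8 × 9 = 72. M₁ = 9, y₁ ≡ 1 mod 8. M₂ = 8, y₂ ≡ 8 mod 9. k = 2×9×1 + 6×8×8 ≡ 42 mod 72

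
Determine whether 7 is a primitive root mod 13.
ord_13(7) divides 12. For each prime q|12: 7^{6}≡12, 7^{4}≡9, none ≡ 1. So 7 has order 12 and is a primitive root mod 13.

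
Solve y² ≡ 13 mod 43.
The square roots of 13 mod 43 are 23 and 20. Verify: 23² = 529 ≡ 13 mod 43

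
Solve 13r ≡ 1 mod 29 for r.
Since 29 is prime, by Fermat 13^(-1) ≡ 13^{27} ≡ 9 mod 29. Verify: 13 × 9 = 117 ≡ 1 mod 29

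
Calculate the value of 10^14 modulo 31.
By repeated squaring mod 31: 10^{1}≡10, 10^{2}≡7, 10^{4}≡18, 10^{8}≡14. Then 10^{14} = 10^{8+4+2} ≡ 14 × 18 × 7 ≡ 28 mod 31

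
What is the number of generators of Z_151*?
Number of primitive roots mod 151 = φ(p-1) = φ(150) = 40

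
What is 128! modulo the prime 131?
(130)! = (128)! × (129) × (130) ≡ -1 (mod 131). So (128)! ≡ -1 × [(130)(129)]^(-1) ≡ 65 (mod 131)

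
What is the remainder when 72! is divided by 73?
By Wilson's theorem, (72)! ≡ -1 ≡ 72 (mod 73)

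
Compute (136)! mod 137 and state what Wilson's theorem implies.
(136)! mod 137 = 136. Since this equals -1 (mod 137), Wilson confirms 137 is prime.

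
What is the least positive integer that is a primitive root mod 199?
g = 3. For each prime q|198: 3^{99}≡198, 3^{66}≡106, 3^{18}≡125, none ≡ 1, so ord_199(3) = 198 and 3 is a primitive root.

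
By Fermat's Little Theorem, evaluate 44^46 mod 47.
By Fermat's Little Theorem, 44^{46} ≡ 1 (mod 47) since 47 is prime and gcd(44, 47) = 1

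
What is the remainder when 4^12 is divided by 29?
By repeated squaring mod 29: 4^{1}≡4, 4^{2}≡16, 4^{4}≡24, 4^{8}≡25. Then 4^{12} = 4^{8+4} ≡ 25 × 24 ≡ 20 mod 29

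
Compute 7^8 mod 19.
By repeated squaring mod 19: 7^{1}≡7, 7^{2}≡11, 7^{4}≡7, 7^{8}≡11. So 7^{8} ≡ 11 mod 19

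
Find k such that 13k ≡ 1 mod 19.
Since 19 is prime, by Fermat 13^(-1) ≡ 13^{17} ≡ 3 mod 19. Verify: 13 × 3 = 39 ≡ 1 mod 19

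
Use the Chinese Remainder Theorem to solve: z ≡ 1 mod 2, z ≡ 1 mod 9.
M = 2 × 9 = 18. M₁ = 9, y₁ ≡ 1 mod 2. M₂ = 2, y₂ ≡ 5 mod 9. z = 1×9×1 + 1×2×5 ≡ 1 mod 18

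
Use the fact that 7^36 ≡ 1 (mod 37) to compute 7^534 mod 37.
By Fermat: 7^{36} ≡ 1 (mod 37). 534 ≡ 30 (mod 36). So 7^{534} ≡ 7^{30} ≡ 10 (mod 37)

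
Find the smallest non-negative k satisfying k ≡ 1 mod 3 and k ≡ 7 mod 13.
M = 3 × 13 = 39. M₁ = 13, y₁ ≡ 1 mod 3. M₂ = 3, y₂ ≡ 9 mod 13. k = 1×13×1 + 7×3×9 ≡ 7 mod 39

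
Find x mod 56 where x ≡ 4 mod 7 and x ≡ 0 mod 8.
M = 7 × 8 = 56. M₁ = 8, y₁ ≡ 1 mod 7. M₂ = 7, y₂ ≡ 7 mod 8. x = 4×8×1 + 0×7×7 ≡ 32 mod 56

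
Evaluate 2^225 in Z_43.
Using Fermat: 2^{42} ≡ 1 (mod 43). 225 ≡ 15 (mod 42). So 2^{225} ≡ 2^{15} ≡ 2 (mod 43)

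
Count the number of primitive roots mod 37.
Number of primitive roots mod 37 = φ(p-1) = φ(36) = 12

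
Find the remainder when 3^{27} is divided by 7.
By Fermat: 3^{6} ≡ 1 (mod 7). 27 = 4×6 + 3. So 3^{27} ≡ 3^{3} ≡ 6 (mod 7)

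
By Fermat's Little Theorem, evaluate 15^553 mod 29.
By Fermat: 15^{28} ≡ 1 mod 29. 553 ≡ 21 mod 28. So 15^{553} ≡ 15^{21} ≡ 12 mod 29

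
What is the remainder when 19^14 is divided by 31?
By repeated squaring mod 31: 19^{1}≡19, 19^{2}≡20, 19^{4}≡28, 19^{8}≡9. Then 19^{14} = 19^{8+4+2} ≡ 9 × 28 × 20 ≡ 18 mod 31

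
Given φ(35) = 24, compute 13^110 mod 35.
By Euler: 13^{24} ≡ 1 mod 35 since gcd(13, 35) = 1. 110 = 4×24 + 14. So 13^{110} ≡ 13^{14} ≡ 29 mod 35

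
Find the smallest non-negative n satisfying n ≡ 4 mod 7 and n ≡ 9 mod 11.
M = 7 × 11 = 77. M₁ = 11, y₁ ≡ 2 mod 7. M₂ = 7, y₂ ≡ 8 mod 11. n = 4×11×2 + 9×7×8 ≡ 53 mod 77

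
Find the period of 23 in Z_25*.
Powers of 23 mod 25: 23^1≡23, 23^2≡4, 23^3≡17, 23^4≡16, 23^5≡18, 23^6≡14, 23^7≡22, 23^8≡6, 23^9≡13, 23^10≡24, 23^11≡2, 23^12≡21, 23^13≡8, 23^14≡9, 23^15≡7, 23^16≡11, 23^17≡3, 23^18≡19, 23^19≡12, 23^20≡1. Order = 20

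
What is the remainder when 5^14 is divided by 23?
By repeated squaring (mod 23): 5^{1}≡5, 5^{2}≡2, 5^{4}≡4, 5^{8}≡16. Then 5^{14} = 5^{8+4+2} ≡ 16 × 4 × 2 ≡ 13 (mod 23)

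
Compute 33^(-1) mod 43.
Since 43 is prime, by Fermat 33^(-1) ≡ 33^{41} ≡ 30 mod 43. Verify: 33 × 30 = 990 ≡ 1 mod 43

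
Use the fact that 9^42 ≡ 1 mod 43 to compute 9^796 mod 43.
By Fermat: 9^{42} ≡ 1 mod 43. 796 ≡ 40 mod 42. So 9^{796} ≡ 9^{40} ≡ 17 mod 43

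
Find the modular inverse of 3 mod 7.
Since 7 is prime, by Fermat 3^(-1) ≡ 3^{5} ≡ 5 mod 7. Verify: 3 × 5 = 15 ≡ 1 mod 7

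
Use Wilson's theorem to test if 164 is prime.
(163)! mod 164 = 0. Since 0 ≢ -1 (mod 164), 164 is not prime.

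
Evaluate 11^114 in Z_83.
Using Fermat: 11^{82} ≡ 1 mod 83. 114 ≡ 32 mod 82. So 11^{114} ≡ 11^{32} ≡ 40 mod 83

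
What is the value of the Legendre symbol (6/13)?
(6/13) = 6^{6} mod 13 = -1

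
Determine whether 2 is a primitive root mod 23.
2^{11} ≡ 1 (mod 23) and 11 < 22, so ord_23(2) = 11 ≠ 22 and 2 is not a primitive root.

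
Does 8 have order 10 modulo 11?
ord_11(8) divides 10. For each prime q|10: 8^{5}≡10, 8^{2}≡9, none ≡ 1. So 8 has order 10 and is a primitive root mod 11.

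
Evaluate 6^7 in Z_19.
By repeated squaring (mod 19): 6^{1}≡6, 6^{2}≡17, 6^{4}≡4. Then 6^{7} = 6^{4+2+1} ≡ 4 × 17 × 6 ≡ 9 (mod 19)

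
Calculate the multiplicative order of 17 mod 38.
Powers of 17 mod 38: 17^1≡17, 17^2≡23, 17^3≡11, 17^4≡35, 17^5≡25, 17^6≡7, 17^7≡5, 17^8≡9, 17^9≡1. ord_38(17) = 9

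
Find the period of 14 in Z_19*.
Powers of 14 mod 19: 14^1≡14, 14^2≡6, 14^3≡8, 14^4≡17, 14^5≡10, 14^6≡7, 14^7≡3, 14^8≡4, 14^9≡18, 14^10≡5, 14^11≡13, 14^12≡11, 14^13≡2, 14^14≡9, 14^15≡12, 14^16≡16, 14^17≡15, 14^18≡1. So the order of 14 is 18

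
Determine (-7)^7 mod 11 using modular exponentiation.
By repeated squaring (mod 11): (-7)^{1}≡4, (-7)^{2}≡5, (-7)^{4}≡3. Then (-7)^{7} = (-7)^{4+2+1} ≡ 3 × 5 × 4 ≡ 5 (mod 11)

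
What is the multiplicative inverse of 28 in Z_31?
Since 31 is prime, by Fermat 28^(-1) ≡ 28^{29} ≡ 10 mod 31. Verify: 28 × 10 = 280 ≡ 1 mod 31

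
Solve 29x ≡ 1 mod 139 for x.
Since 139 is prime, by Fermat 29^(-1) ≡ 29^{137} ≡ 24 mod 139. Verify: 29 × 24 = 696 ≡ 1 mod 139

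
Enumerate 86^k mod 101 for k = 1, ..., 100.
86^1, 86^2, ..., 86^{100} mod 101: [86, 23, 59, 24, 44, 47, 2, 71, 46, 17, 48, 88, 94, 4, 41, 92, 34, 96, 75, 87, 8, 82, 83, 68, 91, 49, 73, 16, 63, 65, 35, 81, 98, 45, 32, 25, 29, 70, 61, 95, 90, 64, 50, 58, 39, 21, 89, 79, 27, 100, 15, 78, 42, 77, 57, 54, 99, 30, 55, 84, 53, 13, 7, 97, 60, 9, 67, 5, 26, 14, 93, 19, 18, 33, 10, 52, 28, 85, 38, 36, 66, 20, 3, 56, 69, 76, 72, 31, 40, 6, 11, 37, 51, 43, 62, 80, 12, 22, 74, 1]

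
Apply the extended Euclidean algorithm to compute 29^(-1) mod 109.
Extended GCD: 29(-15) + 109(4) = 1. So 29^(-1) ≡ -15 ≡ 94 (mod 109). Verify: 29 × 94 = 2726 ≡ 1 (mod 109)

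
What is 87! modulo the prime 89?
(88)! = (87)! × (88) ≡ -1 (mod 89). So (87)! ≡ -1 × (88)^(-1) ≡ (-1)×(-1) = 1 (mod 89)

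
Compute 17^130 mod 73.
Using Fermat: 17^{72} ≡ 1 mod 73. 130 ≡ 58 mod 72. So 17^{130} ≡ 17^{58} ≡ 49 mod 73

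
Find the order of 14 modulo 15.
Powers of 14 mod 15: 14^1≡14, 14^2≡1. So the order of 14 is 2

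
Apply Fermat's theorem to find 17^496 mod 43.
By Fermat: 17^{42} ≡ 1 mod 43. 496 ≡ 34 mod 42. So 17^{496} ≡ 17^{34} ≡ 13 mod 43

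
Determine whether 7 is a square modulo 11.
By Euler's criterion: 7^{5} ≡ 10 (mod 11). Since this equals -1 (≡ 10), 7 is not a QR.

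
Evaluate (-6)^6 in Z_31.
By repeated squaring mod 31: (-6)^{1}≡25, (-6)^{2}≡5, (-6)^{4}≡25. Then (-6)^{6} = (-6)^{4+2} ≡ 25 × 5 ≡ 1 mod 31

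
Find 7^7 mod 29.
By repeated squaring mod 29: 7^{1}≡7, 7^{2}≡20, 7^{4}≡23. Then 7^{7} = 7^{4+2+1} ≡ 23 × 20 × 7 ≡ 1 mod 29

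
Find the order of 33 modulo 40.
Powers of 33 mod 40: 33^1≡33, 33^2≡9, 33^3≡17, 33^4≡1. So the order of 33 is 4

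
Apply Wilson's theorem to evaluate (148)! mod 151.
(150)! = (148)! × (149) × (150) ≡ -1 (mod 151). So (148)! ≡ -1 × [(150)(149)]^(-1) ≡ 75 (mod 151)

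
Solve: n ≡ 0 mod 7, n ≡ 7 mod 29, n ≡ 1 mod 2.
M = 7 × 29 × 2 = 406. M₁ = 58, y₁ ≡ 4 mod 7. M₂ = 14, y₂ ≡ 27 mod 29. M₃ = 203, y₃ ≡ 1 mod 2. n = 0×58×4 + 7×14×27 + 1×203×1 ≡ 7 mod 406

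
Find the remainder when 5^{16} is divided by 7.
By Fermat: 5^{6} ≡ 1 (mod 7). 16 = 2×6 + 4. So 5^{16} ≡ 5^{4} ≡ 2 (mod 7)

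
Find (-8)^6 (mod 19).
By repeated squaring (mod 19): (-8)^{1}≡11, (-8)^{2}≡7, (-8)^{4}≡11. Then (-8)^{6} = (-8)^{4+2} ≡ 11 × 7 ≡ 1 (mod 19)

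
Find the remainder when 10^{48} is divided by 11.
By Fermat: 10^{10} ≡ 1 mod 11. 48 = 4×10 + 8. So 10^{48} ≡ 10^{8} ≡ 1 mod 11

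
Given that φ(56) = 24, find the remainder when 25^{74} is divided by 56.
By Euler: 25^{24} ≡ 1 mod 56 since gcd(25, 56) = 1. 74 = 3×24 + 2. So 25^{74} ≡ 25^{2} ≡ 9 mod 56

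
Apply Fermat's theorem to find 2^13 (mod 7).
By Fermat: 2^{6} ≡ 1 (mod 7). 13 = 2×6 + 1. So 2^{13} ≡ 2^{1} ≡ 2 (mod 7)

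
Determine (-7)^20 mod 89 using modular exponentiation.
By repeated squaring mod 89: (-7)^{1}≡82, (-7)^{2}≡49, (-7)^{4}≡87, (-7)^{8}≡4, (-7)^{16}≡16. Then (-7)^{20} = (-7)^{16+4} ≡ 16 × 87 ≡ 57 mod 89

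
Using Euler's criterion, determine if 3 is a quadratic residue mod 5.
By Euler's criterion: 3^{2} ≡ 4 mod 5. Since this equals -1 (≡ 4), 3 is not a QR.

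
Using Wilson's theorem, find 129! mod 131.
(130)! = (129)! × (130) ≡ -1 (mod 131). So (129)! ≡ -1 × (130)^(-1) ≡ (-1)×(-1) = 1 (mod 131)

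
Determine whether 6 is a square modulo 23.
By Euler's criterion: 6^{11} ≡ 1 (mod 23). Since this equals 1, 6 is a QR.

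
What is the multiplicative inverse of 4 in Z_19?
Since 19 is prime, by Fermat 4^(-1) ≡ 4^{17} ≡ 5 (mod 19). Verify: 4 × 5 = 20 ≡ 1 (mod 19)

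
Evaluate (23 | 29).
(23/29) = 23^{14} mod 29 = 1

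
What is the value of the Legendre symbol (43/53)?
(43/53) = 43^{26} mod 53 = 1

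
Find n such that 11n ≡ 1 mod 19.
Since 19 is prime, by Fermat 11^(-1) ≡ 11^{17} ≡ 7 mod 19. Verify: 11 × 7 = 77 ≡ 1 mod 19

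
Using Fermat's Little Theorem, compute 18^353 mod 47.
By Fermat: 18^{46} ≡ 1 (mod 47). 353 ≡ 31 (mod 46). So 18^{353} ≡ 18^{31} ≡ 14 (mod 47)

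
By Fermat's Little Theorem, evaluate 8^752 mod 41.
By Fermat: 8^{40} ≡ 1 mod 41. 752 ≡ 32 mod 40. So 8^{752} ≡ 8^{32} ≡ 18 mod 41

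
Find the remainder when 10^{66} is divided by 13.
By Fermat: 10^{12} ≡ 1 mod 13. 66 = 5×12 + 6. So 10^{66} ≡ 10^{6} ≡ 1 mod 13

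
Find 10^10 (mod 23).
By repeated squaring (mod 23): 10^{1}≡10, 10^{2}≡8, 10^{4}≡18, 10^{8}≡2. Then 10^{10} = 10^{8+2} ≡ 2 × 8 ≡ 16 (mod 23)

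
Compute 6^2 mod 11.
6^{2} = 36 ≡ 3 (mod 11)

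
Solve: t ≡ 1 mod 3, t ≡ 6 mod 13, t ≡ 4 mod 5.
M = 3 × 13 × 5 = 195. M₁ = 65, y₁ ≡ 2 mod 3. M₂ = 15, y₂ ≡ 7 mod 13. M₃ = 39, y₃ ≡ 4 mod 5. t = 1×65×2 + 6×15×7 + 4×39×4 ≡ 19 mod 195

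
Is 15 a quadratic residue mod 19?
By Euler's criterion: 15^{9} ≡ 18 (mod 19). Since this equals -1 (≡ 18), 15 is not a QR.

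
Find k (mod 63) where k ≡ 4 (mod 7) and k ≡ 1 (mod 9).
M = 7 × 9 = 63. M₁ = 9, y₁ ≡ 4 (mod 7). M₂ = 7, y₂ ≡ 4 (mod 9). k = 4×9×4 + 1×7×4 ≡ 46 (mod 63)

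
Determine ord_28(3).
Powers of 3 mod 28: 3^1≡3, 3^2≡9, 3^3≡27, 3^4≡25, 3^5≡19, 3^6≡1. ord_28(3) = 6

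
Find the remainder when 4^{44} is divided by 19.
By Fermat: 4^{18} ≡ 1 (mod 19). 44 = 2×18 + 8. So 4^{44} ≡ 4^{8} ≡ 5 (mod 19)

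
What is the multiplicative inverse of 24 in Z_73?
Since 73 is prime, by Fermat 24^(-1) ≡ 24^{71} ≡ 70 mod 73. Verify: 24 × 70 = 1680 ≡ 1 mod 73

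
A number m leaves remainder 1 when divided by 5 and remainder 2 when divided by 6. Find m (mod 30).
M = 5 × 6 = 30. M₁ = 6, y₁ ≡ 1 (mod 5). M₂ = 5, y₂ ≡ 5 (mod 6). m = 1×6×1 + 2×5×5 ≡ 26 (mod 30)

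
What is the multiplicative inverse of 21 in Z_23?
Since 23 is prime, by Fermat 21^(-1) ≡ 21^{21} ≡ 11 (mod 23). Verify: 21 × 11 = 231 ≡ 1 (mod 23)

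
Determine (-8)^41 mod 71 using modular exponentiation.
By repeated squaring mod 71: (-8)^{1}≡63, (-8)^{2}≡64, (-8)^{4}≡49, (-8)^{8}≡58, (-8)^{16}≡27, (-8)^{32}≡19. Then (-8)^{41} = (-8)^{32+8+1} ≡ 19 × 58 × 63 ≡ 59 mod 71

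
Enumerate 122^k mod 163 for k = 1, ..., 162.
122^1, 122^2, ..., 122^{162} mod 163: [122, 51, 28, 156, 124, 132, 130, 49, 110, 54, 68, 146, 45, 111, 13, 119, 11, 38, 72, 145, 86, 60, 148, 126, 50, 69, 105, 96, 139, 6, 80, 143, 5, 121, 92, 140, 128, 131, 8, 161, 82, 61, 107, 14, 78, 62, 66, 65, 106, 55, 27, 34, 73, 104, 137, 88, 141, 87, 19, 36, 154, 43, 30, 74, 63, 25, 116, 134, 48, 151, 3, 40, 153, 84, 142, 46, 70, 64, 147, 4, 162, 41, 112, 135, 7, 39, 31, 33, 114, 53, 109, 95, 17, 118, 52, 150, 44, 152, 125, 91, 18, 77, 103, 15, 37, 113, 94, 58, 67, 24, 157, 83, 20, 158, 42, 71, 23, 35, 32, 155, 2, 81, 102, 56, 149, 85, 101, 97, 98, 57, 108, 136, 129, 90, 59, 26, 75, 22, 76, 144, 127, 9, 120, 133, 89, 100, 138, 47, 29, 115, 12, 160, 123, 10, 79, 21, 117, 93, 99, 16, 159, 1]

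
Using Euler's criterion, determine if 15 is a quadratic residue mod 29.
By Euler's criterion: 15^{14} ≡ 28 (mod 29). Since this equals -1 (≡ 28), 15 is not a QR.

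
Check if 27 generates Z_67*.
27^{22} ≡ 1 (mod 67) and 22 < 66, so ord_67(27) = 22 ≠ 66 and 27 is not a primitive root.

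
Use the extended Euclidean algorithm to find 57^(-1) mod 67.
Extended GCD: 57(20) + 67(-17) = 1. So 57^(-1) ≡ 20 mod 67. Verify: 57 × 20 = 1140 ≡ 1 mod 67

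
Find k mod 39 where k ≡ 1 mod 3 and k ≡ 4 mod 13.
M = 3 × 13 = 39. M₁ = 13, y₁ ≡ 1 mod 3. M₂ = 3, y₂ ≡ 9 mod 13. k = 1×13×1 + 4×3×9 ≡ 4 mod 39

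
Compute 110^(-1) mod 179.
Since 179 is prime, by Fermat 110^(-1) ≡ 110^{177} ≡ 83 mod 179. Verify: 110 × 83 = 9130 ≡ 1 mod 179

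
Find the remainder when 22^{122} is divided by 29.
By Fermat: 22^{28} ≡ 1 (mod 29). 122 = 4×28 + 10. So 22^{122} ≡ 22^{10} ≡ 24 (mod 29)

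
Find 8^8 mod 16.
By repeated squaring mod 16: 8^{1}≡8, 8^{2}≡0, 8^{4}≡0, 8^{8}≡0. So 8^{8} ≡ 0 mod 16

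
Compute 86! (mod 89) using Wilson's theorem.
(88)! = (86)! × (87) × (88) ≡ -1 (mod 89). So (86)! ≡ -1 × [(88)(87)]^(-1) ≡ 44 (mod 89)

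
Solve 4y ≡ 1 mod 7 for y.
Since 7 is prime, by Fermat 4^(-1) ≡ 4^{5} ≡ 2 mod 7. Verify: 4 × 2 = 8 ≡ 1 mod 7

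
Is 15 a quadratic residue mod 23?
By Euler's criterion: 15^{11} ≡ 22 mod 23. Since this equals -1 (≡ 22), 15 is not a QR.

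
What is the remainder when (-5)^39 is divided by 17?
Using Fermat: (-5)^{16} ≡ 1 (mod 17). 39 ≡ 7 (mod 16). So (-5)^{39} ≡ (-5)^{7} ≡ 7 (mod 17)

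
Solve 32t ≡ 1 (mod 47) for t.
Since 47 is prime, by Fermat 32^(-1) ≡ 32^{45} ≡ 25 (mod 47). Verify: 32 × 25 = 800 ≡ 1 (mod 47)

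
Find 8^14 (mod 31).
By repeated squaring (mod 31): 8^{1}≡8, 8^{2}≡2, 8^{4}≡4, 8^{8}≡16. Then 8^{14} = 8^{8+4+2} ≡ 16 × 4 × 2 ≡ 4 (mod 31)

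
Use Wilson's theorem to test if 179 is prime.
(178)! mod 179 = 178. Since 178 ≡ -1 mod 179, 179 is prime.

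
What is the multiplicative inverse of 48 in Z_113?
Since 113 is prime, by Fermat 48^(-1) ≡ 48^{111} ≡ 73 (mod 113). Verify: 48 × 73 = 3504 ≡ 1 (mod 113)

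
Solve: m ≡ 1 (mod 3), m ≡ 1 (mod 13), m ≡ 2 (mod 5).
M = 3 × 13 × 5 = 195. M₁ = 65, y₁ ≡ 2 (mod 3). M₂ = 15, y₂ ≡ 7 (mod 13). M₃ = 39, y₃ ≡ 4 (mod 5). m = 1×65×2 + 1×15×7 + 2×39×4 ≡ 157 (mod 195)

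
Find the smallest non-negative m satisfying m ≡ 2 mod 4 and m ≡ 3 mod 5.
M = 4 × 5 = 20. M₁ = 5, y₁ ≡ 1 mod 4. M₂ = 4, y₂ ≡ 4 mod 5. m = 2×5×1 + 3×4×4 ≡ 18 mod 20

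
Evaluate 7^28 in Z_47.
By repeated squaring (mod 47): 7^{1}≡7, 7^{2}≡2, 7^{4}≡4, 7^{8}≡16, 7^{16}≡21. Then 7^{28} = 7^{16+8+4} ≡ 21 × 16 × 4 ≡ 28 (mod 47)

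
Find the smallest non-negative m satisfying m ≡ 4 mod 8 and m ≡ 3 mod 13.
M = 8 × 13 = 104. M₁ = 13, y₁ ≡ 5 mod 8. M₂ = 8, y₂ ≡ 5 mod 13. m = 4×13×5 + 3×8×5 ≡ 68 mod 104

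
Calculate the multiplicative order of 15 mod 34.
Powers of 15 mod 34: 15^1≡15, 15^2≡21, 15^3≡9, 15^4≡33, 15^5≡19, 15^6≡13, 15^7≡25, 15^8≡1. Order = 8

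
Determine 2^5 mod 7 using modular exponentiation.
By repeated squaring mod 7: 2^{1}≡2, 2^{2}≡4, 2^{4}≡2. Then 2^{5} = 2^{4+1} ≡ 2 × 2 ≡ 4 mod 7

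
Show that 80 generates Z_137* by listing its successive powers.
80^1, 80^2, ..., 80^{136} mod 137: [80, 98, 31, 14, 24, 2, 23, 59, 62, 28, 48, 4, 46, 118, 124, 56, 96, 8, 92, 99, 111, 112, 55, 16, 47, 61, 85, 87, 110, 32, 94, 122, 33, 37, 83, 64, 51, 107, 66, 74, 29, 128, 102, 77, 132, 11, 58, 119, 67, 17, 127, 22, 116, 101, 134, 34, 117, 44, 95, 65, 131, 68, 97, 88, 53, 130, 125, 136, 57, 39, 106, 123, 113, 135, 114, 78, 75, 109, 89, 133, 91, 19, 13, 81, 41, 129, 45, 38, 26, 25, 82, 121, 90, 76, 52, 50, 27, 105, 43, 15, 104, 100, 54, 73, 86, 30, 71, 63, 108, 9, 35, 60, 5, 126, 79, 18, 70, 120, 10, 115, 21, 36, 3, 103, 20, 93, 42, 72, 6, 69, 40, 49, 84, 7, 12, 1]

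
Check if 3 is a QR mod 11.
By Euler's criterion: 3^{5} ≡ 1 mod 11. Since this equals 1, 3 is a QR.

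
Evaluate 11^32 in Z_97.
By repeated squaring (mod 97): 11^{1}≡11, 11^{2}≡24, 11^{4}≡91, 11^{8}≡36, 11^{16}≡35, 11^{32}≡61. So 11^{32} ≡ 61 (mod 97)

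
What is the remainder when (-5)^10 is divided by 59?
By repeated squaring (mod 59): (-5)^{1}≡54, (-5)^{2}≡25, (-5)^{4}≡35, (-5)^{8}≡45. Then (-5)^{10} = (-5)^{8+2} ≡ 45 × 25 ≡ 4 (mod 59)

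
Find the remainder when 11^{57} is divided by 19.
By Fermat: 11^{18} ≡ 1 mod 19. 57 = 3×18 + 3. So 11^{57} ≡ 11^{3} ≡ 1 mod 19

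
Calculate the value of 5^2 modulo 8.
5^{2} = 25 ≡ 1 mod 8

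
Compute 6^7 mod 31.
By repeated squaring mod 31: 6^{1}≡6, 6^{2}≡5, 6^{4}≡25. Then 6^{7} = 6^{4+2+1} ≡ 25 × 5 × 6 ≡ 6 mod 31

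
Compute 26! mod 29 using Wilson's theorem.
(28)! = (26)! × (27) × (28) ≡ -1 mod 29. So (26)! ≡ -1 × [(28)(27)]^(-1) ≡ 14 mod 29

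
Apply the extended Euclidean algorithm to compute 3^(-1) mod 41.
Extended GCD: 3(14) + 41(-1) = 1. So 3^(-1) ≡ 14 mod 41. Verify: 3 × 14 = 42 ≡ 1 mod 41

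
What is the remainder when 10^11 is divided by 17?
By repeated squaring mod 17: 10^{1}≡10, 10^{2}≡15, 10^{4}≡4, 10^{8}≡16. Then 10^{11} = 10^{8+2+1} ≡ 16 × 15 × 10 ≡ 3 mod 17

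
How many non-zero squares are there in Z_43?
Exactly half the non-zero residues mod a prime are QRs: (43-1)/2 = 21.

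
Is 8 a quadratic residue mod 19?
By Euler's criterion: 8^{9} ≡ 18 (mod 19). Since this equals -1 (≡ 18), 8 is not a QR.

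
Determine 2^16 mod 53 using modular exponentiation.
By repeated squaring mod 53: 2^{1}≡2, 2^{2}≡4, 2^{4}≡16, 2^{8}≡44, 2^{16}≡28. So 2^{16} ≡ 28 mod 53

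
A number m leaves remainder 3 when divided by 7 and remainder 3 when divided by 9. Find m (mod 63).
M = 7 × 9 = 63. M₁ = 9, y₁ ≡ 4 (mod 7). M₂ = 7, y₂ ≡ 4 (mod 9). m = 3×9×4 + 3×7×4 ≡ 3 (mod 63)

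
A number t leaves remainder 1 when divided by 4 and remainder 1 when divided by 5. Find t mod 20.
M = 4 × 5 = 20. M₁ = 5, y₁ ≡ 1 mod 4. M₂ = 4, y₂ ≡ 4 mod 5. t = 1×5×1 + 1×4×4 ≡ 1 mod 20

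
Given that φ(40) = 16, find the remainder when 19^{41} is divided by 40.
By Euler: 19^{16} ≡ 1 (mod 40) since gcd(19, 40) = 1. 41 = 2×16 + 9. So 19^{41} ≡ 19^{9} ≡ 19 (mod 40)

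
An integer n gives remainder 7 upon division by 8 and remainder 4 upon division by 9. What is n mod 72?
M = 8 × 9 = 72. M₁ = 9, y₁ ≡ 1 mod 8. M₂ = 8, y₂ ≡ 8 mod 9. n = 7×9×1 + 4×8×8 ≡ 31 mod 72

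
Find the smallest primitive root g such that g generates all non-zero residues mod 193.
g = 5. Powers: [5, 25, 125, 46, 37, 185, 153, ...] generates all 192 non-zero residues.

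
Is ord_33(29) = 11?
Powers of 29 mod 33: 29^1≡29, 29^2≡16, 29^3≡2, 29^4≡25, 29^5≡32, 29^6≡4, 29^7≡17, 29^8≡31, 29^9≡8, 29^10≡1. Already 29^10≡1, so the order is 10 < 11. No, the actual order is 10.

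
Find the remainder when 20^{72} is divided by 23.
By Fermat: 20^{22} ≡ 1 mod 23. 72 = 3×22 + 6. So 20^{72} ≡ 20^{6} ≡ 16 mod 23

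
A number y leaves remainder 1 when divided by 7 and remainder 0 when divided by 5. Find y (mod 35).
M = 7 × 5 = 35. M₁ = 5, y₁ ≡ 3 (mod 7). M₂ = 7, y₂ ≡ 3 (mod 5). y = 1×5×3 + 0×7×3 ≡ 15 (mod 35)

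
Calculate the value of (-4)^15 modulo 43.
By repeated squaring (mod 43): (-4)^{1}≡39, (-4)^{2}≡16, (-4)^{4}≡41, (-4)^{8}≡4. Then (-4)^{15} = (-4)^{8+4+2+1} ≡ 4 × 41 × 16 × 39 ≡ 39 (mod 43)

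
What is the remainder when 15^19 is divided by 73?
By repeated squaring mod 73: 15^{1}≡15, 15^{2}≡6, 15^{4}≡36, 15^{8}≡55, 15^{16}≡32. Then 15^{19} = 15^{16+2+1} ≡ 32 × 6 × 15 ≡ 33 mod 73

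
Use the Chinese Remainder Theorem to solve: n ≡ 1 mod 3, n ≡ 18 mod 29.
M = 3 × 29 = 87. M₁ = 29, y₁ ≡ 2 mod 3. M₂ = 3, y₂ ≡ 10 mod 29. n = 1×29×2 + 18×3×10 ≡ 76 mod 87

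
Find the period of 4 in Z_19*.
Powers of 4 mod 19: 4^1≡4, 4^2≡16, 4^3≡7, 4^4≡9, 4^5≡17, 4^6≡11, 4^7≡6, 4^8≡5, 4^9≡1. ord_19(4) = 9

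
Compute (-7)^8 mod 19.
By repeated squaring mod 19: (-7)^{1}≡12, (-7)^{2}≡11, (-7)^{4}≡7, (-7)^{8}≡11. So (-7)^{8} ≡ 11 mod 19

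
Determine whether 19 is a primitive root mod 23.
ord_23(19) divides 22. For each prime q|22: 19^{11}≡22, 19^{2}≡16, none ≡ 1. So 19 has order 22 and is a primitive root mod 23.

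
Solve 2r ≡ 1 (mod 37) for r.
Since 37 is prime, by Fermat 2^(-1) ≡ 2^{35} ≡ 19 (mod 37). Verify: 2 × 19 = 38 ≡ 1 (mod 37)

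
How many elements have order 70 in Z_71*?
There are φ(71-1) = φ(70) = 24 primitive roots modulo 71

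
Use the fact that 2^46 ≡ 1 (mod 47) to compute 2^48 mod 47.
By Fermat: 2^{46} ≡ 1 (mod 47). So 2^{48} = 2^{46} · 2^{2} ≡ 2^{2} ≡ 4 (mod 47)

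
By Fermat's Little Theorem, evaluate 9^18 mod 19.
By Fermat's Little Theorem, 9^{18} ≡ 1 (mod 19) since 19 is prime and gcd(9, 19) = 1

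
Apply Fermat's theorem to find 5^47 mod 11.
By Fermat: 5^{10} ≡ 1 mod 11. 47 = 4×10 + 7. So 5^{47} ≡ 5^{7} ≡ 3 mod 11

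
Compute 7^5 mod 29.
By repeated squaring mod 29: 7^{1}≡7, 7^{2}≡20, 7^{4}≡23. Then 7^{5} = 7^{4+1} ≡ 23 × 7 ≡ 16 mod 29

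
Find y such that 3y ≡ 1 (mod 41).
Since 41 is prime, by Fermat 3^(-1) ≡ 3^{39} ≡ 14 (mod 41). Verify: 3 × 14 = 42 ≡ 1 (mod 41)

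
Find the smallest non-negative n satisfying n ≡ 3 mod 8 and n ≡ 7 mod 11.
M = 8 × 11 = 88. M₁ = 11, y₁ ≡ 3 mod 8. M₂ = 8, y₂ ≡ 7 mod 11. n = 3×11×3 + 7×8×7 ≡ 51 mod 88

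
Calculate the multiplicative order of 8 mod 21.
Powers of 8 mod 21: 8^1≡8, 8^2≡1. So the order of 8 is 2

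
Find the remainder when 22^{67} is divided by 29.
By Fermat: 22^{28} ≡ 1 mod 29. 67 = 2×28 + 11. So 22^{67} ≡ 22^{11} ≡ 6 mod 29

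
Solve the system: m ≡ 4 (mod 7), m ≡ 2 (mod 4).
M = 7 × 4 = 28. M₁ = 4, y₁ ≡ 2 (mod 7). M₂ = 7, y₂ ≡ 3 (mod 4). m = 4×4×2 + 2×7×3 ≡ 18 (mod 28)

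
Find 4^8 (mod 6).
By repeated squaring (mod 6): 4^{1}≡4, 4^{2}≡4, 4^{4}≡4, 4^{8}≡4. So 4^{8} ≡ 4 (mod 6)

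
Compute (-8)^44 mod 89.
By repeated squaring (mod 89): (-8)^{1}≡81, (-8)^{2}≡64, (-8)^{4}≡2, (-8)^{8}≡4, (-8)^{16}≡16, (-8)^{32}≡78. Then (-8)^{44} = (-8)^{32+8+4} ≡ 78 × 4 × 2 ≡ 1 (mod 89)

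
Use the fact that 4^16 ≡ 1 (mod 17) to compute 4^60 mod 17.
By Fermat: 4^{16} ≡ 1 (mod 17). 60 = 3×16 + 12. So 4^{60} ≡ 4^{12} ≡ 1 (mod 17)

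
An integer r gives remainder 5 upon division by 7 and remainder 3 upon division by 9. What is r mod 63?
M = 7 × 9 = 63. M₁ = 9, y₁ ≡ 4 mod 7. M₂ = 7, y₂ ≡ 4 mod 9. r = 5×9×4 + 3×7×4 ≡ 12 mod 63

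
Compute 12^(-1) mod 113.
Since 113 is prime, by Fermat 12^(-1) ≡ 12^{111} ≡ 66 mod 113. Verify: 12 × 66 = 792 ≡ 1 mod 113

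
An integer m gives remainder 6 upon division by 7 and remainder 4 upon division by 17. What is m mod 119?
M = 7 × 17 = 119. M₁ = 17, y₁ ≡ 5 mod 7. M₂ = 7, y₂ ≡ 5 mod 17. m = 6×17×5 + 4×7×5 ≡ 55 mod 119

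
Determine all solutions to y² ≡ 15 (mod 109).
The square roots of 15 mod 109 are 48 and 61. Verify: 48² = 2304 ≡ 15 (mod 109)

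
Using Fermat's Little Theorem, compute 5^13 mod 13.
By Fermat: 5^{12} ≡ 1 mod 13. So 5^{13} = 5^{12} · 5^{1} ≡ 5^{1} ≡ 5 mod 13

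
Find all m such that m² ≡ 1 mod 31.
The square roots of 1 mod 31 are 1 and 30. Verify: 1² = 1 ≡ 1 mod 31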